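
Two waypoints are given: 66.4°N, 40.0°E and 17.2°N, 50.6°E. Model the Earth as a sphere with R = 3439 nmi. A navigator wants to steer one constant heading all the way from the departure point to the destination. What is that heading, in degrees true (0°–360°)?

171.7°

Meridional parts: M(φ₁)=+1.5658, M(φ₂)=+0.3048 → ΔM = -1.2610;  Δλ = +0.1850 rad
tan C = Δλ / ΔM = -0.1467 → C = 171.65°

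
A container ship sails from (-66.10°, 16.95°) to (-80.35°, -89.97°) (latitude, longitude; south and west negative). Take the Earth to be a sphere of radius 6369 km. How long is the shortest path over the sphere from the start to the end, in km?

cos σ = sin φ₁ sin φ₂ + cos φ₁ cos φ₂ cos Δλ
      = sin(-66.10°)sin(-80.35°) + cos(-66.10°)cos(-80.35°)cos(-106.92°) = 0.8816
σ = 28.170° → d = Rσ = 6369·0.49166 = 3131 km

3131 km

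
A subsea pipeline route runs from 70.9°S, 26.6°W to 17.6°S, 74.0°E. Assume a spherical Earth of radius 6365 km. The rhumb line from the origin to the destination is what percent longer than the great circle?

Great circle: σ = 1.3404 rad → d_gc = Rσ = 8531.7 km
Rhumb: Δφ = +0.9303, Δλ = +1.7558, Δψ = +1.4702, q = Δφ/Δψ = 0.6327 → d_rh = R√(Δφ²+q²Δλ²) = 9222.8 km
Excess = (9222.8 − 8531.7) / 8531.7 = 691.1 / 8531.7 = 8.10% ≈ 8.1%

8.1%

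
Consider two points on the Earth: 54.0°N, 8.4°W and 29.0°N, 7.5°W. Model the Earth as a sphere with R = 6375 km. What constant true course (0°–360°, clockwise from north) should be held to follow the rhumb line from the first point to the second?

Δψ = ln[tan(π/4+φ₂/2)/tan(π/4+φ₁/2)] = -0.5949
Δλ = +0.0157 rad (taken the short way round)
course = atan2(Δλ, Δψ) = 178.49°

178.5°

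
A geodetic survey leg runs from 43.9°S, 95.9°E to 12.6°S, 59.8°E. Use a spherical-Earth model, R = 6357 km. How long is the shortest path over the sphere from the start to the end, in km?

4881 km

cos σ = sin φ₁ sin φ₂ + cos φ₁ cos φ₂ cos Δλ
      = sin(-43.90°)sin(-12.60°) + cos(-43.90°)cos(-12.60°)cos(-36.10°) = 0.7194
σ = 43.992° → d = Rσ = 6357·0.76780 = 4881 km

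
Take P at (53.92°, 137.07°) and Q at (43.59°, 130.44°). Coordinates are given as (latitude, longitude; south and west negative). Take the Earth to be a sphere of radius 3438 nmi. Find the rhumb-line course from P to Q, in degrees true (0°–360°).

Meridional parts: M(φ₁)=+1.1218, M(φ₂)=+0.8470 → ΔM = -0.2748;  Δλ = -0.1157 rad
tan C = Δλ / ΔM = +0.4211 → C = 202.83°

202.8°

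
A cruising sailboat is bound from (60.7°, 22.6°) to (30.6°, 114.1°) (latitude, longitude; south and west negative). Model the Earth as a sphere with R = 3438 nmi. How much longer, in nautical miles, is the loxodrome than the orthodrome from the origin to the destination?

253 nmi

Great circle: cos σ = sin φ₁ sin φ₂ + cos φ₁ cos φ₂ cos Δλ,  σ = 1.1231 rad → d_gc = 3861.2 nmi
Rhumb line: Δψ = -0.7802, q = Δφ/Δψ = 0.6733, d_rh = R√(Δφ²+q²Δλ²) = 4114.5 nmi
Excess = 4114.5 − 3861.2 = 253.3 ≈ 253 nmi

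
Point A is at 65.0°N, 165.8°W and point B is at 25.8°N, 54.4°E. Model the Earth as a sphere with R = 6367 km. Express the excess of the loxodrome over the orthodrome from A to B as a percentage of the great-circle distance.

18.9%

Great circle: σ = 1.4668 rad → d_gc = Rσ = 9338.9 km
Rhumb: Δφ = -0.6842, Δλ = -2.4400, Δψ = -1.0401, q = Δφ/Δψ = 0.6578 → d_rh = R√(Δφ²+q²Δλ²) = 11108.5 km
Excess = (11108.5 − 9338.9) / 9338.9 = 1769.6 / 9338.9 = 18.949% ≈ 18.9%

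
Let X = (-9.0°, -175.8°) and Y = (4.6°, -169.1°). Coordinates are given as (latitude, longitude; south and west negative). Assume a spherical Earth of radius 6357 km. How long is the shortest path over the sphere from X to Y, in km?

Haversine: a = sin²(Δφ/2)+cos φ₁ cos φ₂ sin²(Δλ/2) = 0.01738;  σ = 2·atan2(√a,√(1−a))
σ = 15.152° → d = Rσ = 6357·0.26445 = 1681 km

1681 km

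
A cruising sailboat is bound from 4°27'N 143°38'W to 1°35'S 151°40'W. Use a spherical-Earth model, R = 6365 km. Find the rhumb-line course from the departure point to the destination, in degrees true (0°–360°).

Δψ = ln[tan(π/4+φ₂/2)/tan(π/4+φ₁/2)] = -0.1054
Δλ = -0.1402 rad (taken the short way round)
course = atan2(Δλ, Δψ) = 233.07°

233.1°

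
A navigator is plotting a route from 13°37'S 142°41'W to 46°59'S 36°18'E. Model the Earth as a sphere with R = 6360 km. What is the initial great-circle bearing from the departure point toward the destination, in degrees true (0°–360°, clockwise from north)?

θ = atan2( sin Δλ·cos φ₂ ,  cos φ₁ sin φ₂ − sin φ₁ cos φ₂ cos Δλ )
  = atan2(+0.0121, -0.8712) = 179.20°

179.2°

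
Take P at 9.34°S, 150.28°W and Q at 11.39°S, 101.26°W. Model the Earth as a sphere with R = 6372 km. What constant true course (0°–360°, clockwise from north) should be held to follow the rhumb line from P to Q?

92.4°

Meridional parts: M(φ₁)=-0.1637, M(φ₂)=-0.2001 → ΔM = -0.0364;  Δλ = +0.8556 rad
tan C = Δλ / ΔM = -23.5206 → C = 92.43°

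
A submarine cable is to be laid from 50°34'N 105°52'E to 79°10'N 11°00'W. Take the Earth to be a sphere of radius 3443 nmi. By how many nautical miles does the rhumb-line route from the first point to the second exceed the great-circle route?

Great circle: cos σ = sin φ₁ sin φ₂ + cos φ₁ cos φ₂ cos Δλ,  σ = 0.7889 rad → d_gc = 2716.1 nmi
Rhumb line: Δψ = +1.3296, q = Δφ/Δψ = 0.3754, d_rh = R√(Δφ²+q²Δλ²) = 3147.2 nmi
Excess = 3147.2 − 2716.1 = 431.1 ≈ 431 nmi

431 nmi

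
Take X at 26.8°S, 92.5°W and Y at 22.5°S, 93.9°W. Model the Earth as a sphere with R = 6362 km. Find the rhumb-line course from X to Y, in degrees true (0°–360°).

Meridional parts: M(φ₁)=-0.4858, M(φ₂)=-0.4032 → ΔM = +0.0826;  Δλ = -0.0244 rad
tan C = Δλ / ΔM = -0.2958 → C = 343.52°

343.5°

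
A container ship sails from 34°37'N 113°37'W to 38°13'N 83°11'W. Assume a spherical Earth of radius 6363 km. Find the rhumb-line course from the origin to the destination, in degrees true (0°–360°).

Δψ = ln[tan(π/4+φ₂/2)/tan(π/4+φ₁/2)] = +0.0781
Δλ = +0.5312 rad (taken the short way round)
course = atan2(Δλ, Δψ) = 81.63°

81.6°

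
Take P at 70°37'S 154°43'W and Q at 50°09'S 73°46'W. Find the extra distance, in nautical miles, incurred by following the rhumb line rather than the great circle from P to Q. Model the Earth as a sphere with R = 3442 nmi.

Great circle: cos σ = sin φ₁ sin φ₂ + cos φ₁ cos φ₂ cos Δλ,  σ = 0.7111 rad → d_gc = 2447.5 nmi
Rhumb line: Δψ = +0.7526, q = Δφ/Δψ = 0.4746, d_rh = R√(Δφ²+q²Δλ²) = 2615.2 nmi
Excess = 2615.2 − 2447.5 = 167.7 ≈ 168 nmi

168 nmi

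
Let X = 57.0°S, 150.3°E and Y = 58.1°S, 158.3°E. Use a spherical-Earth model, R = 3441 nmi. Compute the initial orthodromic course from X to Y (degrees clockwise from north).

107.7°

θ = atan2( sin Δλ·cos φ₂ ,  cos φ₁ sin φ₂ − sin φ₁ cos φ₂ cos Δλ )
  = atan2(+0.0735, -0.0235) = 107.73°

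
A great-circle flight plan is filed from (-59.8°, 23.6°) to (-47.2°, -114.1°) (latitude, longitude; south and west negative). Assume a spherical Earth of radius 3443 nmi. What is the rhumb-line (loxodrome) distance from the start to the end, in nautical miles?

Δψ = ln[tan(π/4+φ₂/2)/tan(π/4+φ₁/2)] = +0.3732;  Δφ = +0.2199 rad,  Δλ = -2.4033 rad
q = Δφ/Δψ = 0.5892
d = R·√(Δφ² + q²Δλ²) = 3443·1.43301 = 4934 nmi

4934 nmi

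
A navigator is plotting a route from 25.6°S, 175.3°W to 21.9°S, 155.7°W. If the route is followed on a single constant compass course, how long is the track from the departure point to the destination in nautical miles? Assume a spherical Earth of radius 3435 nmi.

Δψ = ln[tan(π/4+φ₂/2)/tan(π/4+φ₁/2)] = +0.0706;  Δφ = +0.0646 rad,  Δλ = +0.3421 rad
q = Δφ/Δψ = 0.9151
d = R·√(Δφ² + q²Δλ²) = 3435·0.31963 = 1098 nmi

1098 nmi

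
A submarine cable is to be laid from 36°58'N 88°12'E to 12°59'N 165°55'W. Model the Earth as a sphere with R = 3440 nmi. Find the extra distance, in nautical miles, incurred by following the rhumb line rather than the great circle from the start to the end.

209 nmi

Great circle: cos σ = sin φ₁ sin φ₂ + cos φ₁ cos φ₂ cos Δλ,  σ = 1.6488 rad → d_gc = 5672.0 nmi
Rhumb line: Δψ = -0.4667, q = Δφ/Δψ = 0.8969, d_rh = R√(Δφ²+q²Δλ²) = 5880.9 nmi
Excess = 5880.9 − 5672.0 = 208.9 ≈ 209 nmi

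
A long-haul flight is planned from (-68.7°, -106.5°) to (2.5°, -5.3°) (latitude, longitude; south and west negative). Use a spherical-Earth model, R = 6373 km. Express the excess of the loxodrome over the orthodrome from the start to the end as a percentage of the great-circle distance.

Great circle: σ = 1.6822 rad → d_gc = Rσ = 10720.4 km
Rhumb: Δφ = +1.2427, Δλ = +1.7663, Δψ = +1.7147, q = Δφ/Δψ = 0.7247 → d_rh = R√(Δφ²+q²Δλ²) = 11369.6 km
Excess = (11369.6 − 10720.4) / 10720.4 = 649.2 / 10720.4 = 6.06% ≈ 6.1%

6.1%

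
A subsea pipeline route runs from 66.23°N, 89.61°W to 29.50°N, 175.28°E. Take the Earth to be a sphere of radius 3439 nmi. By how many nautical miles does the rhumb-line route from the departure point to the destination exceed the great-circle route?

300 nmi

Great circle: cos σ = sin φ₁ sin φ₂ + cos φ₁ cos φ₂ cos Δλ,  σ = 1.1380 rad → d_gc = 3913.6 nmi
Rhumb line: Δψ = -1.0192, q = Δφ/Δψ = 0.6290, d_rh = R√(Δφ²+q²Δλ²) = 4213.4 nmi
Excess = 4213.4 − 3913.6 = 299.8 ≈ 300 nmi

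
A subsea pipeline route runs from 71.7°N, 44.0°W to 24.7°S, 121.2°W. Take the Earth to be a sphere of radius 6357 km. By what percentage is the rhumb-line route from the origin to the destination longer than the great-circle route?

2.4%

Great circle: σ = 1.9108 rad → d_gc = Rσ = 12147.2 km
Rhumb: Δφ = -1.6825, Δλ = -1.3474, Δψ = -2.2710, q = Δφ/Δψ = 0.7409 → d_rh = R√(Δφ²+q²Δλ²) = 12436.4 km
Excess = (12436.4 − 12147.2) / 12147.2 = 289.2 / 12147.2 = 2.38% ≈ 2.4%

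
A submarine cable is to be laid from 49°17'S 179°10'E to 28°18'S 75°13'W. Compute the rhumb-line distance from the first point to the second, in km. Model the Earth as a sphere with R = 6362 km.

Δψ = ln[tan(π/4+φ₂/2)/tan(π/4+φ₁/2)] = +0.4760;  Δφ = +0.3662 rad,  Δλ = +1.8434 rad
q = Δφ/Δψ = 0.7693
d = R·√(Δφ² + q²Δλ²) = 6362·1.46467 = 9318 km

9318 km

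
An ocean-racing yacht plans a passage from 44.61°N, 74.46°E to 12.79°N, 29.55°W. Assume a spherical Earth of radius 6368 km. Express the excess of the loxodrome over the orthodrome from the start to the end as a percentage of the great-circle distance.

Great circle: σ = 1.5834 rad → d_gc = Rσ = 10083.1 km
Rhumb: Δφ = -0.5554, Δλ = -1.8153, Δψ = -0.6467, q = Δφ/Δψ = 0.8588 → d_rh = R√(Δφ²+q²Δλ²) = 10538.8 km
Excess = (10538.8 − 10083.1) / 10083.1 = 455.7 / 10083.1 = 4.52% ≈ 4.5%

4.5%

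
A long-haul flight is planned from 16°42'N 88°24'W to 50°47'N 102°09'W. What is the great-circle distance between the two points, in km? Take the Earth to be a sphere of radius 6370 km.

cos σ = sin φ₁ sin φ₂ + cos φ₁ cos φ₂ cos Δλ
      = sin(16.70°)sin(50.78°) + cos(16.70°)cos(50.78°)cos(-13.75°) = 0.8109
σ = 35.819° → d = Rσ = 6370·0.62516 = 3982 km

3982 km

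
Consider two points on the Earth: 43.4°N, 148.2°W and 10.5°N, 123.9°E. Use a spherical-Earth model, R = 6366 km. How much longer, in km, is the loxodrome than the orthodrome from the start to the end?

Great circle: cos σ = sin φ₁ sin φ₂ + cos φ₁ cos φ₂ cos Δλ,  σ = 1.4188 rad → d_gc = 9032.2 km
Rhumb line: Δψ = -0.6581, q = Δφ/Δψ = 0.8725, d_rh = R√(Δφ²+q²Δλ²) = 9272.1 km
Excess = 9272.1 − 9032.2 = 239.9 ≈ 240 km

240 km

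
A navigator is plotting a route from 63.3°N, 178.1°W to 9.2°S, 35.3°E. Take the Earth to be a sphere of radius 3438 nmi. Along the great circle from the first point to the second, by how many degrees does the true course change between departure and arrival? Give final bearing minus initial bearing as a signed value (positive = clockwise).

At departure: θ₁ = atan2(sin Δλ cos φ₂, cos φ₁ sin φ₂ − sin φ₁ cos φ₂ cos Δλ) = 320.72°
At arrival: θ₂ = atan2(sin Δλ cos φ₁, −cos φ₂ sin φ₁ + sin φ₂ cos φ₁ cos Δλ) = 196.75°
Δθ = θ₂ − θ₁ = -124.0°

-124.0°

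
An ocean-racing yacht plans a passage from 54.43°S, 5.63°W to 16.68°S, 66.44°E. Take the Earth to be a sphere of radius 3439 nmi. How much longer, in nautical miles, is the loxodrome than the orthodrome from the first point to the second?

106 nmi

Great circle: cos σ = sin φ₁ sin φ₂ + cos φ₁ cos φ₂ cos Δλ,  σ = 1.1538 rad → d_gc = 3967.9 nmi
Rhumb line: Δψ = +0.8417, q = Δφ/Δψ = 0.7828, d_rh = R√(Δφ²+q²Δλ²) = 4074.3 nmi
Excess = 4074.3 − 3967.9 = 106.4 ≈ 106 nmi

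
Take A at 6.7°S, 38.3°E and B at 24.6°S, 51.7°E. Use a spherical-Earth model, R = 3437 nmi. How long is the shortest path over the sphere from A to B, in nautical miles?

cos σ = sin φ₁ sin φ₂ + cos φ₁ cos φ₂ cos Δλ
      = sin(-6.70°)sin(-24.60°) + cos(-6.70°)cos(-24.60°)cos(13.40°) = 0.9270
σ = 22.027° → d = Rσ = 3437·0.38444 = 1321 nmi

1321 nmi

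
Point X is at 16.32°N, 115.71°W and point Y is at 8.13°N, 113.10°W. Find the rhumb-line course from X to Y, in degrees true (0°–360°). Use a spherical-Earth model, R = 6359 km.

Δψ = ln[tan(π/4+φ₂/2)/tan(π/4+φ₁/2)] = -0.1464
Δλ = +0.0456 rad (taken the short way round)
course = atan2(Δλ, Δψ) = 162.72°

162.7°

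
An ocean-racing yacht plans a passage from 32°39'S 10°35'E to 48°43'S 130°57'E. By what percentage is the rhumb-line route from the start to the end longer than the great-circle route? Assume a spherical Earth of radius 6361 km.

11.0%

Great circle: σ = 1.4459 rad → d_gc = Rσ = 9197.3 km
Rhumb: Δφ = -0.2804, Δλ = +2.1008, Δψ = -0.3728, q = Δφ/Δψ = 0.7521 → d_rh = R√(Δφ²+q²Δλ²) = 10207.8 km
Excess = (10207.8 − 9197.3) / 9197.3 = 1010.5 / 9197.3 = 10.99% ≈ 11.0%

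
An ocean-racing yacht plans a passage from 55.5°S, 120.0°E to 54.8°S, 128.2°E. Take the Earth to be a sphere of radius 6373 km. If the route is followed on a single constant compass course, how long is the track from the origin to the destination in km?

527 km

Δψ = ln[tan(π/4+φ₂/2)/tan(π/4+φ₁/2)] = +0.0214;  Δφ = +0.0122 rad,  Δλ = +0.1431 rad
q = Δφ/Δψ = 0.5714
d = R·√(Δφ² + q²Δλ²) = 6373·0.08269 = 527 km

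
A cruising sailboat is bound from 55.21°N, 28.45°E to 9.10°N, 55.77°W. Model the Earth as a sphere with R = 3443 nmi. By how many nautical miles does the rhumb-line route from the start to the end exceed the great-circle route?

160 nmi

Great circle: cos σ = sin φ₁ sin φ₂ + cos φ₁ cos φ₂ cos Δλ,  σ = 1.3831 rad → d_gc = 4761.9 nmi
Rhumb line: Δψ = -1.0011, q = Δφ/Δψ = 0.8039, d_rh = R√(Δφ²+q²Δλ²) = 4922.2 nmi
Excess = 4922.2 − 4761.9 = 160.3 ≈ 160 nmi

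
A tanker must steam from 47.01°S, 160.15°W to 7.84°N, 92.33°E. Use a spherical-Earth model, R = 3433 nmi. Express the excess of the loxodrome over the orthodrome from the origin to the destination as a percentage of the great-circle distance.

Great circle: σ = 1.8788 rad → d_gc = Rσ = 6449.8 nmi
Rhumb: Δφ = +0.9573, Δλ = -1.8766, Δψ = +1.0692, q = Δφ/Δψ = 0.8954 → d_rh = R√(Δφ²+q²Δλ²) = 6638.9 nmi
Excess = (6638.9 − 6449.8) / 6449.8 = 189.1 / 6449.8 = 2.93% ≈ 2.9%

2.9%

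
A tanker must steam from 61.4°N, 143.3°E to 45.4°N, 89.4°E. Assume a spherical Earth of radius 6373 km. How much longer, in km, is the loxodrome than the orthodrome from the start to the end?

96 km

Great circle: cos σ = sin φ₁ sin φ₂ + cos φ₁ cos φ₂ cos Δλ,  σ = 0.6038 rad → d_gc = 3848.0 km
Rhumb line: Δψ = -0.4756, q = Δφ/Δψ = 0.5871, d_rh = R√(Δφ²+q²Δλ²) = 3944.4 km
Excess = 3944.4 − 3848.0 = 96.4 ≈ 96 km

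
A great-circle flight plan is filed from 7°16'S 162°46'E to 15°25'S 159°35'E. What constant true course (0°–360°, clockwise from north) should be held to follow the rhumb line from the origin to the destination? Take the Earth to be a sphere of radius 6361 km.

Meridional parts: M(φ₁)=-0.1272, M(φ₂)=-0.2724 → ΔM = -0.1452;  Δλ = -0.0556 rad
tan C = Δλ / ΔM = +0.3826 → C = 200.94°

200.9°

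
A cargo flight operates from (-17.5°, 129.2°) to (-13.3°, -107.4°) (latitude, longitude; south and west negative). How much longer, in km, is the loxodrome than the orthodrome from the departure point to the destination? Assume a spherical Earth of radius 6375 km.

Great circle: cos σ = sin φ₁ sin φ₂ + cos φ₁ cos φ₂ cos Δλ,  σ = 2.0283 rad → d_gc = 12930.7 km
Rhumb line: Δψ = +0.0761, q = Δφ/Δψ = 0.9638, d_rh = R√(Δφ²+q²Δλ²) = 13241.9 km
Excess = 13241.9 − 12930.7 = 311.2 ≈ 311 km

311 km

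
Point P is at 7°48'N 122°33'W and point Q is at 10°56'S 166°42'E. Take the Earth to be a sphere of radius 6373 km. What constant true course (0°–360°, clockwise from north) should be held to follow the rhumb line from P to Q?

Δψ = ln[tan(π/4+φ₂/2)/tan(π/4+φ₁/2)] = -0.3285
Δλ = -1.2348 rad (taken the short way round)
course = atan2(Δλ, Δψ) = 255.10°

255.1°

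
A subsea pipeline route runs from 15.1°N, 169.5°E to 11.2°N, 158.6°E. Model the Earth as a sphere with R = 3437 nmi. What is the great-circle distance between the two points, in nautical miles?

678 nmi

cos σ = sin φ₁ sin φ₂ + cos φ₁ cos φ₂ cos Δλ
      = sin(15.10°)sin(11.20°) + cos(15.10°)cos(11.20°)cos(-10.90°) = 0.9806
σ = 11.305° → d = Rσ = 3437·0.19731 = 678 nmi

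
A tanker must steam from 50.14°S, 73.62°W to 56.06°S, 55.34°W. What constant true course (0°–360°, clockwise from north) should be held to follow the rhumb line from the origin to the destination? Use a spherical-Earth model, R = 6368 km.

118.4°

Meridional parts: M(φ₁)=-1.0145, M(φ₂)=-1.1869 → ΔM = -0.1724;  Δλ = +0.3190 rad
tan C = Δλ / ΔM = -1.8502 → C = 118.39°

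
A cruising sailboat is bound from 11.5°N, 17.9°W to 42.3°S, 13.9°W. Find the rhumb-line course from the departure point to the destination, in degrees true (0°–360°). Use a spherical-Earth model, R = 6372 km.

176.1°

Δψ = ln[tan(π/4+φ₂/2)/tan(π/4+φ₁/2)] = -1.0183
Δλ = +0.0698 rad (taken the short way round)
course = atan2(Δλ, Δψ) = 176.08°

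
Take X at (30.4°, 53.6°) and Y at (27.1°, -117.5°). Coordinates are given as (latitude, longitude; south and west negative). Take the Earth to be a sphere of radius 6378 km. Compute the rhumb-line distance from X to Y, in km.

Δψ = ln[tan(π/4+φ₂/2)/tan(π/4+φ₁/2)] = -0.0657;  Δφ = -0.0576 rad,  Δλ = -2.9863 rad
q = Δφ/Δψ = 0.8765
d = R·√(Δφ² + q²Δλ²) = 6378·2.61819 = 16699 km

16699 km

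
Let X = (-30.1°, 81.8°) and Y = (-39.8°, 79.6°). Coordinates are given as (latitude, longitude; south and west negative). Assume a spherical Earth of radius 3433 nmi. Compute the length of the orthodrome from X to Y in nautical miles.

591 nmi

cos σ = sin φ₁ sin φ₂ + cos φ₁ cos φ₂ cos Δλ
      = sin(-30.10°)sin(-39.80°) + cos(-30.10°)cos(-39.80°)cos(-2.20°) = 0.9852
σ = 9.865° → d = Rσ = 3433·0.17218 = 591 nmi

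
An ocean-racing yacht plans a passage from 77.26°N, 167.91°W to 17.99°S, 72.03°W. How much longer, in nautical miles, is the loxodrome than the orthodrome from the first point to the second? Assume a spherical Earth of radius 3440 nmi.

Great circle: cos σ = sin φ₁ sin φ₂ + cos φ₁ cos φ₂ cos Δλ,  σ = 1.8994 rad → d_gc = 6534.0 nmi
Rhumb line: Δψ = -2.5118, q = Δφ/Δψ = 0.6619, d_rh = R√(Δφ²+q²Δλ²) = 6871.7 nmi
Excess = 6871.7 − 6534.0 = 337.7 ≈ 338 nmi

338 nmi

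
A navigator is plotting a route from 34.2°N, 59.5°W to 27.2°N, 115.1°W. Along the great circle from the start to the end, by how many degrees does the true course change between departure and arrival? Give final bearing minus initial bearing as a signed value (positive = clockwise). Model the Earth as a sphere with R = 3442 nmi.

At departure: θ₁ = atan2(sin Δλ cos φ₂, cos φ₁ sin φ₂ − sin φ₁ cos φ₂ cos Δλ) = 277.42°
At arrival: θ₂ = atan2(sin Δλ cos φ₁, −cos φ₂ sin φ₁ + sin φ₂ cos φ₁ cos Δλ) = 247.24°
Δθ = θ₂ − θ₁ = -30.2°

-30.2°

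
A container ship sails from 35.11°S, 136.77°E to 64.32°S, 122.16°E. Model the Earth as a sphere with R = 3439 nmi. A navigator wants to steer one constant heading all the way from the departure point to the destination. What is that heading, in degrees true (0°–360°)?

197.2°

Meridional parts: M(φ₁)=-0.6552, M(φ₂)=-1.4787 → ΔM = -0.8235;  Δλ = -0.2550 rad
tan C = Δλ / ΔM = +0.3096 → C = 197.20°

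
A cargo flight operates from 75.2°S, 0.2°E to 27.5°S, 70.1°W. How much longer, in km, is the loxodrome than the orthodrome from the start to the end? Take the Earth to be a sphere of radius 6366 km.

276 km

Great circle: cos σ = sin φ₁ sin φ₂ + cos φ₁ cos φ₂ cos Δλ,  σ = 1.0207 rad → d_gc = 6497.5 km
Rhumb line: Δψ = +1.5416, q = Δφ/Δψ = 0.5400, d_rh = R√(Δφ²+q²Δλ²) = 6773.5 km
Excess = 6773.5 − 6497.5 = 276.0 ≈ 276 km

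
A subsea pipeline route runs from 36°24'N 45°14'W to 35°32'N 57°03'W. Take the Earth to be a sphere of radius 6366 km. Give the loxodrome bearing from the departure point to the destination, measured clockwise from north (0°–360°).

264.8°

Δψ = ln[tan(π/4+φ₂/2)/tan(π/4+φ₁/2)] = -0.0187
Δλ = -0.2062 rad (taken the short way round)
course = atan2(Δλ, Δψ) = 264.82°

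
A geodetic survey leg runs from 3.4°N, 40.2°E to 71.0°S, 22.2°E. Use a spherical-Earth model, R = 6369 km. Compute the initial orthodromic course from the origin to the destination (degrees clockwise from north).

θ = atan2( sin Δλ·cos φ₂ ,  cos φ₁ sin φ₂ − sin φ₁ cos φ₂ cos Δλ )
  = atan2(-0.1006, -0.9622) = 185.97°

186.0°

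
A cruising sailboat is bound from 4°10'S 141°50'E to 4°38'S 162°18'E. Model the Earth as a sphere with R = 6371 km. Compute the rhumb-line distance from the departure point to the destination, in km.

Δψ = ln[tan(π/4+φ₂/2)/tan(π/4+φ₁/2)] = -0.0082;  Δφ = -0.0081 rad,  Δλ = +0.3572 rad
q = Δφ/Δψ = 0.9970
d = R·√(Δφ² + q²Δλ²) = 6371·0.35625 = 2270 km

2270 km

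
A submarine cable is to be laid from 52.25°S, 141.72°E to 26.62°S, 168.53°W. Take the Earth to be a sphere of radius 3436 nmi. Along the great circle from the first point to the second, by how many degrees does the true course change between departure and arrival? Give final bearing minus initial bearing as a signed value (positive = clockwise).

At departure: θ₁ = atan2(sin Δλ cos φ₂, cos φ₁ sin φ₂ − sin φ₁ cos φ₂ cos Δλ) = 75.03°
At arrival: θ₂ = atan2(sin Δλ cos φ₁, −cos φ₂ sin φ₁ + sin φ₂ cos φ₁ cos Δλ) = 41.42°
Δθ = θ₂ − θ₁ = -33.6°

-33.6°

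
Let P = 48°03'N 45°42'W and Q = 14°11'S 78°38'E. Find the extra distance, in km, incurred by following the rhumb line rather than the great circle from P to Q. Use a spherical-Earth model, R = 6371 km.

519 km

Great circle: cos σ = sin φ₁ sin φ₂ + cos φ₁ cos φ₂ cos Δλ,  σ = 2.1505 rad → d_gc = 13700.8 km
Rhumb line: Δψ = -1.2089, q = Δφ/Δψ = 0.8985, d_rh = R√(Δφ²+q²Δλ²) = 14219.4 km
Excess = 14219.4 − 13700.8 = 518.6 ≈ 519 km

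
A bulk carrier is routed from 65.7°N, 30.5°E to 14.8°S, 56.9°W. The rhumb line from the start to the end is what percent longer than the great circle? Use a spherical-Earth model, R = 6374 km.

3.1%

Great circle: σ = 1.7872 rad → d_gc = Rσ = 11391.9 km
Rhumb: Δφ = -1.4050, Δλ = -1.5254, Δψ = -1.7970, q = Δφ/Δψ = 0.7819 → d_rh = R√(Δφ²+q²Δλ²) = 11746.9 km
Excess = (11746.9 − 11391.9) / 11391.9 = 355.0 / 11391.9 = 3.12% ≈ 3.1%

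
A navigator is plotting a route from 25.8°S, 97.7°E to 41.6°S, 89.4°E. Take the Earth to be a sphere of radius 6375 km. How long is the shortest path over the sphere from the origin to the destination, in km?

1916 km

Haversine: a = sin²(Δφ/2)+cos φ₁ cos φ₂ sin²(Δλ/2) = 0.02242;  σ = 2·atan2(√a,√(1−a))
σ = 17.222° → d = Rσ = 6375·0.30058 = 1916 km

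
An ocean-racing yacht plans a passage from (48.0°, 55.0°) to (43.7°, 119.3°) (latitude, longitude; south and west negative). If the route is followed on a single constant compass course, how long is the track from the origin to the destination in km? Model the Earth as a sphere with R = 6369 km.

4998 km

Δψ = ln[tan(π/4+φ₂/2)/tan(π/4+φ₁/2)] = -0.1078;  Δφ = -0.0750 rad,  Δλ = +1.1222 rad
q = Δφ/Δψ = 0.6960
d = R·√(Δφ² + q²Δλ²) = 6369·0.78471 = 4998 km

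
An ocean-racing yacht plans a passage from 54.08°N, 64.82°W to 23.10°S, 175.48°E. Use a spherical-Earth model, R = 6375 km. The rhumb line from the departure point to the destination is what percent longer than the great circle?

3.3%

Great circle: σ = 2.1958 rad → d_gc = Rσ = 13998.1 km
Rhumb: Δφ = -1.3470, Δλ = -2.0892, Δψ = -1.5411, q = Δφ/Δψ = 0.8741 → d_rh = R√(Δφ²+q²Δλ²) = 14465.9 km
Excess = (14465.9 − 13998.1) / 13998.1 = 467.8 / 13998.1 = 3.34% ≈ 3.3%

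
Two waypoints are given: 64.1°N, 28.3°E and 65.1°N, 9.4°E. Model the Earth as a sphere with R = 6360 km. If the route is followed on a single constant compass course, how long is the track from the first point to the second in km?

907 km

Rhumb course C = atan2(Δλ, Δψ) with Δψ = ln[tan(π/4+φ₂/2)/tan(π/4+φ₁/2)] = +0.0407, Δλ = -0.3299 → C = 277.03°
d = R·|Δφ| / |cos C| = 6360·0.01745 / 0.12244 = 907 km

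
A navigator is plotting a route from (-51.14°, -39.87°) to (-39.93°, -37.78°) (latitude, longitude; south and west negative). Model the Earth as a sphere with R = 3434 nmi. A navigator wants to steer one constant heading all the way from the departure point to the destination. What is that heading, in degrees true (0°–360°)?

Meridional parts: M(φ₁)=-1.0420, M(φ₂)=-0.7613 → ΔM = +0.2807;  Δλ = +0.0365 rad
tan C = Δλ / ΔM = +0.1300 → C = 7.40°

7.4°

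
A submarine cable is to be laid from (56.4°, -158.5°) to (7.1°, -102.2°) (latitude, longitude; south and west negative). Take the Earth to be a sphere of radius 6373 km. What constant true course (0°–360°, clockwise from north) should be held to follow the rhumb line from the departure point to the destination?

137.5°

Δψ = ln[tan(π/4+φ₂/2)/tan(π/4+φ₁/2)] = -1.0734
Δλ = +0.9826 rad (taken the short way round)
course = atan2(Δλ, Δψ) = 137.53°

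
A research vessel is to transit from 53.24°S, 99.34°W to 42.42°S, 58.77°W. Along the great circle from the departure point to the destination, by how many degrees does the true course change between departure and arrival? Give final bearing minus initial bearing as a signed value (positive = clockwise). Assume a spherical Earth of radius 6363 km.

Initial bearing θ₁ = atan2(sin Δλ cos φ₂, cos φ₁ sin φ₂ − sin φ₁ cos φ₂ cos Δλ) = 84.58°
Final bearing θ₂ = (initial bearing from the destination back to the start) + 180° = 53.81°
Δθ = θ₂ − θ₁ = -30.8°

-30.8°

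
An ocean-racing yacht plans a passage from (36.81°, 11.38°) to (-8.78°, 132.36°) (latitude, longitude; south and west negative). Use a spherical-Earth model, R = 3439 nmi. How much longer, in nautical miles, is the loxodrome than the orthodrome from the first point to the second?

Great circle: cos σ = sin φ₁ sin φ₂ + cos φ₁ cos φ₂ cos Δλ,  σ = 2.0929 rad → d_gc = 7197.6 nmi
Rhumb line: Δψ = -0.8457, q = Δφ/Δψ = 0.9409, d_rh = R√(Δφ²+q²Δλ²) = 7359.8 nmi
Excess = 7359.8 − 7197.6 = 162.2 ≈ 162 nmi

162 nmi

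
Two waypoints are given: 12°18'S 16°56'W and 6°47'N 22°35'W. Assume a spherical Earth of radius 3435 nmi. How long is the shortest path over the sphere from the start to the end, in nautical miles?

1193 nmi

cos σ = sin φ₁ sin φ₂ + cos φ₁ cos φ₂ cos Δλ
      = sin(-12.30°)sin(6.78°) + cos(-12.30°)cos(6.78°)cos(-5.65°) = 0.9403
σ = 19.893° → d = Rσ = 3435·0.34720 = 1193 nmi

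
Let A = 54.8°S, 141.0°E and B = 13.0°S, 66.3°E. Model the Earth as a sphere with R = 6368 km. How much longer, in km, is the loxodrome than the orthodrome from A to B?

214 km

Great circle: cos σ = sin φ₁ sin φ₂ + cos φ₁ cos φ₂ cos Δλ,  σ = 1.2323 rad → d_gc = 7847.6 km
Rhumb line: Δψ = +0.9193, q = Δφ/Δψ = 0.7936, d_rh = R√(Δφ²+q²Δλ²) = 8061.9 km
Excess = 8061.9 − 7847.6 = 214.3 ≈ 214 km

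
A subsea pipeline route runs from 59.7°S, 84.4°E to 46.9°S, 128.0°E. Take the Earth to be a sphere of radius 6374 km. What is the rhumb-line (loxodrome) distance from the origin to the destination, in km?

3205 km

Rhumb course C = atan2(Δλ, Δψ) with Δψ = ln[tan(π/4+φ₂/2)/tan(π/4+φ₁/2)] = +0.3775, Δλ = +0.7610 → C = 63.62°
d = R·|Δφ| / |cos C| = 6374·0.22340 / 0.44436 = 3205 km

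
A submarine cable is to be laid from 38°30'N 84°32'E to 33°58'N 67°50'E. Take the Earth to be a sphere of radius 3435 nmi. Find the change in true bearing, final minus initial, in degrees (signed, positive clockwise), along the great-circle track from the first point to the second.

-9.9°

Initial bearing θ₁ = atan2(sin Δλ cos φ₂, cos φ₁ sin φ₂ − sin φ₁ cos φ₂ cos Δλ) = 256.49°
Final bearing θ₂ = (initial bearing from the destination back to the start) + 180° = 246.57°
Δθ = θ₂ − θ₁ = -9.9°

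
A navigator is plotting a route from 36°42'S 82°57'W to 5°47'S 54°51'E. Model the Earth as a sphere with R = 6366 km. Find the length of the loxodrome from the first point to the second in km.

14456 km

Rhumb course C = atan2(Δλ, Δψ) with Δψ = ln[tan(π/4+φ₂/2)/tan(π/4+φ₁/2)] = +0.5883, Δλ = +2.4051 → C = 76.25°
d = R·|Δφ| / |cos C| = 6366·0.53960 / 0.23762 = 14456 km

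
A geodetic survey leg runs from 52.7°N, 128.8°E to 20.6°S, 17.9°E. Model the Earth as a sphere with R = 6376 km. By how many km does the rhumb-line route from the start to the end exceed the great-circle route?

359 km

Great circle: cos σ = sin φ₁ sin φ₂ + cos φ₁ cos φ₂ cos Δλ,  σ = 2.0740 rad → d_gc = 13223.8 km
Rhumb line: Δψ = -1.4537, q = Δφ/Δψ = 0.8800, d_rh = R√(Δφ²+q²Δλ²) = 13582.8 km
Excess = 13582.8 − 13223.8 = 359.0 ≈ 359 km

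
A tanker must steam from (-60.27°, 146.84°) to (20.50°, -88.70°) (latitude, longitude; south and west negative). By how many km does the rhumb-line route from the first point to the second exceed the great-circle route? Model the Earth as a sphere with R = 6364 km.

766 km

Great circle: cos σ = sin φ₁ sin φ₂ + cos φ₁ cos φ₂ cos Δλ,  σ = 2.1736 rad → d_gc = 13832.7 km
Rhumb line: Δψ = +1.6921, q = Δφ/Δψ = 0.8331, d_rh = R√(Δφ²+q²Δλ²) = 14598.8 km
Excess = 14598.8 − 13832.7 = 766.1 ≈ 766 km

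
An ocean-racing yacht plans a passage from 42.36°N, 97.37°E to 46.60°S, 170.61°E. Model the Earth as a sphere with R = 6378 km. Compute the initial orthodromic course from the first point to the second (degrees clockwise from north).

135.5°

N = sin Δλ·cos φ₂ = +0.6579;  D = cos φ₁ sin φ₂ − sin φ₁ cos φ₂ cos Δλ = -0.6704
initial course = atan2(N, D) = 135.54°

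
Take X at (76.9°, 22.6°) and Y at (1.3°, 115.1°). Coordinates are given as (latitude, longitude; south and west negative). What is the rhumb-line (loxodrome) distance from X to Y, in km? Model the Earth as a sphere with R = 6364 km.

Δψ = ln[tan(π/4+φ₂/2)/tan(π/4+φ₁/2)] = -2.1417;  Δφ = -1.3195 rad,  Δλ = +1.6144 rad
q = Δφ/Δψ = 0.6161
d = R·√(Δφ² + q²Δλ²) = 6364·1.65236 = 10516 km

10516 km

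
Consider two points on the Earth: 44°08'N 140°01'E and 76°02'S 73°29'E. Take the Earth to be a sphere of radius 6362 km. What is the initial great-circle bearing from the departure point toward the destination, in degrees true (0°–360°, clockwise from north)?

θ = atan2( sin Δλ·cos φ₂ ,  cos φ₁ sin φ₂ − sin φ₁ cos φ₂ cos Δλ )
  = atan2(-0.2214, -0.7634) = 196.17°

196.2°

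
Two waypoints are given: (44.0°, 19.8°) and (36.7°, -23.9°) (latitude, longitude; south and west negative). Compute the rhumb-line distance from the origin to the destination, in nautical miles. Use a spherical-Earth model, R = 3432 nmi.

2039 nmi

Δψ = ln[tan(π/4+φ₂/2)/tan(π/4+φ₁/2)] = -0.1675;  Δφ = -0.1274 rad,  Δλ = -0.7627 rad
q = Δφ/Δψ = 0.7608
d = R·√(Δφ² + q²Δλ²) = 3432·0.59412 = 2039 nmi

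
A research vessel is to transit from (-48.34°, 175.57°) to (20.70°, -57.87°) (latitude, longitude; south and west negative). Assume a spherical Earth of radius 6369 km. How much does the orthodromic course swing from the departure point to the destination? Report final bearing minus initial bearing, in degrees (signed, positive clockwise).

Initial bearing θ₁ = atan2(sin Δλ cos φ₂, cos φ₁ sin φ₂ − sin φ₁ cos φ₂ cos Δλ) = 103.57°
Final bearing θ₂ = (initial bearing from the destination back to the start) + 180° = 43.69°
Δθ = θ₂ − θ₁ = -59.9°

-59.9°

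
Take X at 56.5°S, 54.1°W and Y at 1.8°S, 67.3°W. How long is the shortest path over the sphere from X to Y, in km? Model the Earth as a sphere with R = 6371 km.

6195 km

cos σ = sin φ₁ sin φ₂ + cos φ₁ cos φ₂ cos Δλ
      = sin(-56.50°)sin(-1.80°) + cos(-56.50°)cos(-1.80°)cos(-13.20°) = 0.5633
σ = 55.717° → d = Rσ = 6371·0.97244 = 6195 km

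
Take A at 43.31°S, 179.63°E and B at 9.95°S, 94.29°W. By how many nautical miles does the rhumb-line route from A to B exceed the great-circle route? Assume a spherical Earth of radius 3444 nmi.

Great circle: cos σ = sin φ₁ sin φ₂ + cos φ₁ cos φ₂ cos Δλ,  σ = 1.4025 rad → d_gc = 4830.1 nmi
Rhumb line: Δψ = +0.6657, q = Δφ/Δψ = 0.8746, d_rh = R√(Δφ²+q²Δλ²) = 4949.8 nmi
Excess = 4949.8 − 4830.1 = 119.7 ≈ 120 nmi

120 nmi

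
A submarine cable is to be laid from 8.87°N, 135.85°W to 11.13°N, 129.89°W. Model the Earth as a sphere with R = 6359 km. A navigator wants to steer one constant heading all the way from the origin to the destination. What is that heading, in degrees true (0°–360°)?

68.9°

Meridional parts: M(φ₁)=+0.1554, M(φ₂)=+0.1955 → ΔM = +0.0401;  Δλ = +0.1040 rad
tan C = Δλ / ΔM = +2.5969 → C = 68.94°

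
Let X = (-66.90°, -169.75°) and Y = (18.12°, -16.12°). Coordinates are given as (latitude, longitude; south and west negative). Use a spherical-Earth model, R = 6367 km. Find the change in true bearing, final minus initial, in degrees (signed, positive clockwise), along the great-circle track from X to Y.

Initial bearing θ₁ = atan2(sin Δλ cos φ₂, cos φ₁ sin φ₂ − sin φ₁ cos φ₂ cos Δλ) = 147.44°
Final bearing θ₂ = (initial bearing from the destination back to the start) + 180° = 12.83°
Δθ = θ₂ − θ₁ = -134.6°

-134.6°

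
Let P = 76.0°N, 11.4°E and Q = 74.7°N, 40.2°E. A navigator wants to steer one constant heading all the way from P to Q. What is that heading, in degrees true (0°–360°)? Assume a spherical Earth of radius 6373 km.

Δψ = ln[tan(π/4+φ₂/2)/tan(π/4+φ₁/2)] = -0.0898
Δλ = +0.5027 rad (taken the short way round)
course = atan2(Δλ, Δψ) = 100.13°

100.1°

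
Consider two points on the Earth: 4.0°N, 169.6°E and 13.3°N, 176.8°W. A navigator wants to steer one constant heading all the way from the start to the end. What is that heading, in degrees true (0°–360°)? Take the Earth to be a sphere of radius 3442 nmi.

Meridional parts: M(φ₁)=+0.0699, M(φ₂)=+0.2342 → ΔM = +0.1644;  Δλ = +0.2374 rad
tan C = Δλ / ΔM = +1.4441 → C = 55.30°

55.3°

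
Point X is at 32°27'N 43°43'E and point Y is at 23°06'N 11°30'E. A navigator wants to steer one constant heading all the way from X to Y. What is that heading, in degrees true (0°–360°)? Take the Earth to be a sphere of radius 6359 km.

251.8°

Meridional parts: M(φ₁)=+0.5993, M(φ₂)=+0.4146 → ΔM = -0.1848;  Δλ = -0.5623 rad
tan C = Δλ / ΔM = +3.0434 → C = 251.81°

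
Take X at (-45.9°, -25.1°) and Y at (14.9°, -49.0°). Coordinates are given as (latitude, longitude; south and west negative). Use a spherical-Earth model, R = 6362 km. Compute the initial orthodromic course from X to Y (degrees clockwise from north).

N = sin Δλ·cos φ₂ = -0.3915;  D = cos φ₁ sin φ₂ − sin φ₁ cos φ₂ cos Δλ = +0.8134
initial course = atan2(N, D) = 334.30°

334.3°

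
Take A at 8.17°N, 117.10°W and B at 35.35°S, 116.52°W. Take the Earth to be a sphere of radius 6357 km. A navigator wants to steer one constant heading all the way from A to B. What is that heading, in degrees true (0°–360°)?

179.3°

Meridional parts: M(φ₁)=+0.1431, M(φ₂)=-0.6603 → ΔM = -0.8034;  Δλ = +0.0101 rad
tan C = Δλ / ΔM = -0.0126 → C = 179.28°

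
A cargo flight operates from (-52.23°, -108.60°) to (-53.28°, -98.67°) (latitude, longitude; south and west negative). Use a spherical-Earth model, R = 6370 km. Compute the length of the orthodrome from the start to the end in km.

Haversine: a = sin²(Δφ/2)+cos φ₁ cos φ₂ sin²(Δλ/2) = 0.00283;  σ = 2·atan2(√a,√(1−a))
σ = 6.096° → d = Rσ = 6370·0.10639 = 678 km

678 km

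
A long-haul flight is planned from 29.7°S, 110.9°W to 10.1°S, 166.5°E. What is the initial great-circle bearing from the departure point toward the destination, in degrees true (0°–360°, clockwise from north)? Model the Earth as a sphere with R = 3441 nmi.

264.8°

N = sin Δλ·cos φ₂ = -0.9763;  D = cos φ₁ sin φ₂ − sin φ₁ cos φ₂ cos Δλ = -0.0895
initial course = atan2(N, D) = 264.76°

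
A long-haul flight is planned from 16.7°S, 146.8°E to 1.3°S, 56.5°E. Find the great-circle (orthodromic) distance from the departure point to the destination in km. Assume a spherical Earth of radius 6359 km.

9979 km

cos σ = sin φ₁ sin φ₂ + cos φ₁ cos φ₂ cos Δλ
      = sin(-16.70°)sin(-1.30°) + cos(-16.70°)cos(-1.30°)cos(-90.30°) = 0.0015
σ = 89.914° → d = Rσ = 6359·1.56929 = 9979 km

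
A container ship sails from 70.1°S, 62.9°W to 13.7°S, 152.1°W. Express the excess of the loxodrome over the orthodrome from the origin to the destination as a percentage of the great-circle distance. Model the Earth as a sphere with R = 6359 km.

Great circle: σ = 1.3415 rad → d_gc = Rσ = 8530.5 km
Rhumb: Δφ = +0.9844, Δλ = -1.5568, Δψ = +1.4991, q = Δφ/Δψ = 0.6566 → d_rh = R√(Δφ²+q²Δλ²) = 9024.4 km
Excess = (9024.4 − 8530.5) / 8530.5 = 493.9 / 8530.5 = 5.79% ≈ 5.8%

5.8%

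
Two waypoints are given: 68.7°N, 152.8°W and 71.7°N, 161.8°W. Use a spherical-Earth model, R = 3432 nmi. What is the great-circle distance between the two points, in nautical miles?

Haversine: a = sin²(Δφ/2)+cos φ₁ cos φ₂ sin²(Δλ/2) = 0.00139;  σ = 2·atan2(√a,√(1−a))
σ = 4.269° → d = Rσ = 3432·0.07451 = 256 nmi

256 nmi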